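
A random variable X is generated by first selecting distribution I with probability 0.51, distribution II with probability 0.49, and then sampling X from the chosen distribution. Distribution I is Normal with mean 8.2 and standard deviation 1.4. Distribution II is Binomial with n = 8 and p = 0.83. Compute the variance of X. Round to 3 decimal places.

2.161

Per component, I: μ=8.2, E[X²]=69.2; II: μ=6.64, E[X²]=45.2184.
E[X] = 0.51·8.2 + 0.49·6.64 = 7.4356.
E[X²] = 0.51·69.2 + 0.49·45.2184 = 57.449.
Var(X) = E[X²] − (E[X])² = 57.449 − 55.2881 = 2.16087.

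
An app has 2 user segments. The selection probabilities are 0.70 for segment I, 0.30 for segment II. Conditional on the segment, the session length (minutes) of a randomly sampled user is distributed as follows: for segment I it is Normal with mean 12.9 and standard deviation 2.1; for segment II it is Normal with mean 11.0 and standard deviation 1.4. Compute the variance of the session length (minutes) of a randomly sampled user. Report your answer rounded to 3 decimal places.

4.433

Per component, I: μ=12.9, E[X²]=170.82; II: μ=11, E[X²]=122.96.
E[X] = 0.7·12.9 + 0.3·11 = 12.33.
E[X²] = 0.7·170.82 + 0.3·122.96 = 156.462.
Var(X) = E[X²] − (E[X])² = 156.462 − 152.029 = 4.4331.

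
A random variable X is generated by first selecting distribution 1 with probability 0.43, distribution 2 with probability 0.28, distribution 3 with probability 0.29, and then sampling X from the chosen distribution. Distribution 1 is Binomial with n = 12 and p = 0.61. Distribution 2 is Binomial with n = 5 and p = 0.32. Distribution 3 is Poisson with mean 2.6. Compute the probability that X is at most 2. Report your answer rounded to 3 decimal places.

0.378

Conditional on each component, P(X ≤ 2): 1: 0.00224394; 2: 0.809474; 3: 0.51843.
By total probability, P(X ≤ 2) = 0.43·0.00224394 + 0.28·0.809474 + 0.29·0.51843 = 0.377962.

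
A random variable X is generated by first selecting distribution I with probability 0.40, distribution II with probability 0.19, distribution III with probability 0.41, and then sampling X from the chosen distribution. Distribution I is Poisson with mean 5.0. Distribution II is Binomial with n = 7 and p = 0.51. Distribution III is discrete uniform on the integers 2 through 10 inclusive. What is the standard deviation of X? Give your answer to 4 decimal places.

2.4177

Per component, I: μ=5, E[X²]=30; II: μ=3.57, E[X²]=14.4942; III: μ=6, E[X²]=42.6667.
E[X] = 0.4·5 + 0.19·3.57 + 0.41·6 = 5.1383.
E[X²] = 0.4·30 + 0.19·14.4942 + 0.41·42.6667 = 32.2472.
Var(X) = E[X²] − (E[X])² = 32.2472 − 26.4021 = 5.8451.
SD(X) = √5.8451 = 2.41767.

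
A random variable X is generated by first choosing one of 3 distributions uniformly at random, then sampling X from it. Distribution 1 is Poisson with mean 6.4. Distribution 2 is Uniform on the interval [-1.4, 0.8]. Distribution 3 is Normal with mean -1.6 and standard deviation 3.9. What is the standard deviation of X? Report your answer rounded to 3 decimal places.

Per component, 1: μ=6.4, E[X²]=47.36; 2: μ=-0.3, E[X²]=0.493333; 3: μ=-1.6, E[X²]=17.77.
E[X] = 0.333333·6.4 + 0.333333·-0.3 + 0.333333·-1.6 = 1.5.
E[X²] = 0.333333·47.36 + 0.333333·0.493333 + 0.333333·17.77 = 21.8744.
Var(X) = E[X²] − (E[X])² = 21.8744 − 2.25 = 19.6244.
SD(X) = √19.6244 = 4.42995.

4.430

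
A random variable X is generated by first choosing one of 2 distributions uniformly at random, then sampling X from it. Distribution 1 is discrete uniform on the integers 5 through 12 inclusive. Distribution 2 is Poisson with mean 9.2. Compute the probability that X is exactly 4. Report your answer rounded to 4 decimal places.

0.0151

Conditional on each component, P(X = 4): 1: 0; 2: 0.03016.
By total probability, P(X = 4) = 0.5·0 + 0.5·0.03016 = 0.01508.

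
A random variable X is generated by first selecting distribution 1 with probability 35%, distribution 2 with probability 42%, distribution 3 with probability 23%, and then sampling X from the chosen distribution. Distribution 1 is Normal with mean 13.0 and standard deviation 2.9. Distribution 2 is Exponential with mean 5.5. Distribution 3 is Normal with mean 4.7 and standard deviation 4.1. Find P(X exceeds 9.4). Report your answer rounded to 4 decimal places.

0.4174

Conditional on each component, P(X > 9.4): 1: 0.892767; 2: 0.18103; 3: 0.125827.
By total probability, P(X > 9.4) = 0.35·0.892767 + 0.42·0.18103 + 0.23·0.125827 = 0.417441.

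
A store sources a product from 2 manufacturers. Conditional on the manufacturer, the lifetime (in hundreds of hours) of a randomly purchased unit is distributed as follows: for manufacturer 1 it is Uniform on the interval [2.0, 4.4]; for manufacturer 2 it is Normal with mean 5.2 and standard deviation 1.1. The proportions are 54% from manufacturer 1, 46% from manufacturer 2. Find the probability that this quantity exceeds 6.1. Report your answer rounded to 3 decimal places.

0.095

Conditional on each manufacturer, P(X > 6.1): 1: 0; 2: 0.206627.
By total probability, P(X > 6.1) = 0.54·0 + 0.46·0.206627 = 0.0950483.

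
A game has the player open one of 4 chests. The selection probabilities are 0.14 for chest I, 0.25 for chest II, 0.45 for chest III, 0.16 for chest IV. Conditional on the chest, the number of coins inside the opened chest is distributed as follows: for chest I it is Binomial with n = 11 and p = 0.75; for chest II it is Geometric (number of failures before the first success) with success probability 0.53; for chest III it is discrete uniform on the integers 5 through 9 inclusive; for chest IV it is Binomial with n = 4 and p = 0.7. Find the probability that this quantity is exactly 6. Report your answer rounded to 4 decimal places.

0.1027

Conditional on each chest, P(X = 6): I: 0.0802989; II: 0.00571298; III: 0.2; IV: 0.
By total probability, P(X = 6) = 0.14·0.0802989 + 0.25·0.00571298 + 0.45·0.2 + 0.16·0 = 0.10267.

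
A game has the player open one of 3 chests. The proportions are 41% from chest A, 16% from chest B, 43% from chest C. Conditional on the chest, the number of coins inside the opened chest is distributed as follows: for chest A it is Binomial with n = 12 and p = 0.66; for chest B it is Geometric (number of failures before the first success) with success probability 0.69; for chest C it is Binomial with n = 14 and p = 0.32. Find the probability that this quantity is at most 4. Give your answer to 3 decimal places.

0.391

Conditional on each chest, P(X ≤ 4): A: 0.0212648; B: 0.997137; C: 0.51872.
By total probability, P(X ≤ 4) = 0.41·0.0212648 + 0.16·0.997137 + 0.43·0.51872 = 0.39131.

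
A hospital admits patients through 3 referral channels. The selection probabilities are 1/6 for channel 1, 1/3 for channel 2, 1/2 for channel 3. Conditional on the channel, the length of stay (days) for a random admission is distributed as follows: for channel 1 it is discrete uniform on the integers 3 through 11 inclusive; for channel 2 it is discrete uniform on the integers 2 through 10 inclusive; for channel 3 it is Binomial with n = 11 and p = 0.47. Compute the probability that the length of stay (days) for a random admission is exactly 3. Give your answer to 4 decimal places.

Conditional on each channel, P(X = 3): 1: 0.111111; 2: 0.111111; 3: 0.106656.
By total probability, P(X = 3) = 0.166667·0.111111 + 0.333333·0.111111 + 0.5·0.106656 = 0.108883.

0.1089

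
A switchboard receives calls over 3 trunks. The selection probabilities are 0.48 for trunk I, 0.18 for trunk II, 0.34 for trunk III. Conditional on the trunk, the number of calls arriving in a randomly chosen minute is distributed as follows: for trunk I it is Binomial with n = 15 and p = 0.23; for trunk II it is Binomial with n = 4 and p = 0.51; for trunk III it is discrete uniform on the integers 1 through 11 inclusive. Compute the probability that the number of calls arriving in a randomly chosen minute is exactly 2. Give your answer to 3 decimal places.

Conditional on each trunk, P(X = 2): I: 0.185791; II: 0.3747; III: 0.0909091.
By total probability, P(X = 2) = 0.48·0.185791 + 0.18·0.3747 + 0.34·0.0909091 = 0.187535.

0.188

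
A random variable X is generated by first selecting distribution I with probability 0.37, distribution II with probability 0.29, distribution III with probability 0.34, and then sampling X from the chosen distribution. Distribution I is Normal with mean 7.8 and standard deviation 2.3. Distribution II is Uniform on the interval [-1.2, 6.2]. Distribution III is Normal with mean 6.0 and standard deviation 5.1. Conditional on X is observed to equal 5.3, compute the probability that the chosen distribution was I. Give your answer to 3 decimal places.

Likelihoods f(5.3 | ·): I: 0.096079; II: 0.135135; III: 0.0774906.
Posterior ∝ prior × likelihood. Numerator for I: 0.37·0.096079 = 0.0355492.
Normalizing constant: 0.37·0.096079 + 0.29·0.135135 + 0.34·0.0774906 = 0.101085.
P(I | observation) = 0.0355492 / 0.101085 = 0.351676.

0.352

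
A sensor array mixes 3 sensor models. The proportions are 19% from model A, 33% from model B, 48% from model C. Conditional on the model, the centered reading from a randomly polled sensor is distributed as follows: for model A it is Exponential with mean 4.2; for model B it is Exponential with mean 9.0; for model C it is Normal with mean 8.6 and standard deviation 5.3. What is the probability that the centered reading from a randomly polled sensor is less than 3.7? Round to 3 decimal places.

Conditional on each model, P(X < 3.7): A: 0.585612; B: 0.337087; C: 0.177606.
By total probability, P(X < 3.7) = 0.19·0.585612 + 0.33·0.337087 + 0.48·0.177606 = 0.307756.

0.308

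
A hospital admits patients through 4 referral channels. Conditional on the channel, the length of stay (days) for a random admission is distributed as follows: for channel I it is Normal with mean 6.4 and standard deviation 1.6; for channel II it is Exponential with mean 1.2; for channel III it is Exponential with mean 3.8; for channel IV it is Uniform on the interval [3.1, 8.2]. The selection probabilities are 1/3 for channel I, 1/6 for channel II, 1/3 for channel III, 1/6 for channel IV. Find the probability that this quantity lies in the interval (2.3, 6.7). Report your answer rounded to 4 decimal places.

Conditional on each channel, P(2.3 < X < 6.7): I: 0.56917; II: 0.143336; III: 0.374428; IV: 0.705882.
By total probability, P(2.3 < X < 6.7) = 0.333333·0.56917 + 0.166667·0.143336 + 0.333333·0.374428 + 0.166667·0.705882 = 0.456069.

0.4561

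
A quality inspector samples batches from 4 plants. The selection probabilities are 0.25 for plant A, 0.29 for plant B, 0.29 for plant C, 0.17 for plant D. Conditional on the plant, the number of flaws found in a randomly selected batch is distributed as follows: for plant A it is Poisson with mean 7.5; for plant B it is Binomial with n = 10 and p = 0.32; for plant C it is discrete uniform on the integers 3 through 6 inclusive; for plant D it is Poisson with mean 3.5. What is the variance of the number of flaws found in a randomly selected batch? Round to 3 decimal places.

Per component, A: μ=7.5, E[X²]=63.75; B: μ=3.2, E[X²]=12.416; C: μ=4.5, E[X²]=21.5; D: μ=3.5, E[X²]=15.75.
E[X] = 0.25·7.5 + 0.29·3.2 + 0.29·4.5 + 0.17·3.5 = 4.703.
E[X²] = 0.25·63.75 + 0.29·12.416 + 0.29·21.5 + 0.17·15.75 = 28.4506.
Var(X) = E[X²] − (E[X])² = 28.4506 − 22.1182 = 6.33243.

6.332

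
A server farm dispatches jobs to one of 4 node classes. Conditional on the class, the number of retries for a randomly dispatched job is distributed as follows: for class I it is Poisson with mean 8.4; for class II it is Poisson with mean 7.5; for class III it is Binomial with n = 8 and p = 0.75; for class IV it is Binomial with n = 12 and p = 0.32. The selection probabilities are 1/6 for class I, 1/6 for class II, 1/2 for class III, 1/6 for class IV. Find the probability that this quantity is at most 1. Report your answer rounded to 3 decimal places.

Conditional on each class, P(X ≤ 1): I: 0.00211375; II: 0.00470122; III: 0.00038147; IV: 0.0649735.
By total probability, P(X ≤ 1) = 0.166667·0.00211375 + 0.166667·0.00470122 + 0.5·0.00038147 + 0.166667·0.0649735 = 0.0121555.

0.012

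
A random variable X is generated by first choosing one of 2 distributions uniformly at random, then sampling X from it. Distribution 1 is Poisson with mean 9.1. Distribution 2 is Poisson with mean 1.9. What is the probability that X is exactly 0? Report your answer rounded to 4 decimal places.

Conditional on each component, P(X = 0): 1: 0.000111666; 2: 0.149569.
By total probability, P(X = 0) = 0.5·0.000111666 + 0.5·0.149569 = 0.0748401.

0.0748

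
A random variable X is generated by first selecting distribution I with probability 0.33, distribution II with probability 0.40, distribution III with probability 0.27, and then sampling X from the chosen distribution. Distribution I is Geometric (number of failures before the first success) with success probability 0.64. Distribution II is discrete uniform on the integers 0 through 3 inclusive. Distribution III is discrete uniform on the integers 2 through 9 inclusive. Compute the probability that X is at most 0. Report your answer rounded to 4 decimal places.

0.3112

Conditional on each component, P(X ≤ 0): I: 0.64; II: 0.25; III: 0.
By total probability, P(X ≤ 0) = 0.33·0.64 + 0.4·0.25 + 0.27·0 = 0.3112.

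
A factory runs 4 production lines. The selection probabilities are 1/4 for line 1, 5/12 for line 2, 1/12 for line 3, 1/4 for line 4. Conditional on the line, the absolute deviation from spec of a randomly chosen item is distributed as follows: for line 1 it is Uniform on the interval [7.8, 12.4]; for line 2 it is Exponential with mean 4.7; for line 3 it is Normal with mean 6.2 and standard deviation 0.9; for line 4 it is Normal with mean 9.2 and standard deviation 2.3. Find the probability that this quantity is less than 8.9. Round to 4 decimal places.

Conditional on each line, P(X < 8.9): 1: 0.23913; 2: 0.849474; 3: 0.99865; 4: 0.448111.
By total probability, P(X < 8.9) = 0.25·0.23913 + 0.416667·0.849474 + 0.0833333·0.99865 + 0.25·0.448111 = 0.608979.

0.6090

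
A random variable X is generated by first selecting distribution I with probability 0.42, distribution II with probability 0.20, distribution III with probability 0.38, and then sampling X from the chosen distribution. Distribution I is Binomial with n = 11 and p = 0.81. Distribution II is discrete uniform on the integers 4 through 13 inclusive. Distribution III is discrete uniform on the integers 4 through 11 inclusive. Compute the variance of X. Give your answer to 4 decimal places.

Per component, I: μ=8.91, E[X²]=81.081; II: μ=8.5, E[X²]=80.5; III: μ=7.5, E[X²]=61.5.
E[X] = 0.42·8.91 + 0.2·8.5 + 0.38·7.5 = 8.2922.
E[X²] = 0.42·81.081 + 0.2·80.5 + 0.38·61.5 = 73.524.
Var(X) = E[X²] − (E[X])² = 73.524 − 68.7606 = 4.76344.

4.7634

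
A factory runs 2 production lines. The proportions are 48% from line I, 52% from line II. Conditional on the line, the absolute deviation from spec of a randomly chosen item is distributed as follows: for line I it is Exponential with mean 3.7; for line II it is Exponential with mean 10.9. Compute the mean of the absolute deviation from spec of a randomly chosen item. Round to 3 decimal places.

7.444

Component means — I: 3.7; II: 10.9.
E[X] = 0.48·3.7 + 0.52·10.9 = 7.444.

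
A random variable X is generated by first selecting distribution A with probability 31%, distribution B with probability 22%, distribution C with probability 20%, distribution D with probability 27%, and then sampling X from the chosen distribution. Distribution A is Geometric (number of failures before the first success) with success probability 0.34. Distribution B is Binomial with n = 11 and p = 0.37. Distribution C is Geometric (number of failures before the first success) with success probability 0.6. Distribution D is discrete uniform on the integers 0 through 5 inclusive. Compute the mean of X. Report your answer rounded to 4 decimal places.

2.3055

Component means — A: 1.94118; B: 4.07; C: 0.666667; D: 2.5.
E[X] = 0.31·1.94118 + 0.22·4.07 + 0.2·0.666667 + 0.27·2.5 = 2.3055.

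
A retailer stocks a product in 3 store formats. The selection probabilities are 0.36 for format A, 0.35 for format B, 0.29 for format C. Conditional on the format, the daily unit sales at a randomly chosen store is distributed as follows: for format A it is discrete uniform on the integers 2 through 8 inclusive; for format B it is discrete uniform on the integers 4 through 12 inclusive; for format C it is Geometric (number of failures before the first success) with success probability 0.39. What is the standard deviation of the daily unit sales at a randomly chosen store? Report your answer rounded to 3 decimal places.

Per component, A: μ=5, E[X²]=29; B: μ=8, E[X²]=70.6667; C: μ=1.5641, E[X²]=6.45694.
E[X] = 0.36·5 + 0.35·8 + 0.29·1.5641 = 5.05359.
E[X²] = 0.36·29 + 0.35·70.6667 + 0.29·6.45694 = 37.0458.
Var(X) = E[X²] − (E[X])² = 37.0458 − 25.5388 = 11.5071.
SD(X) = √11.5071 = 3.39221.

3.392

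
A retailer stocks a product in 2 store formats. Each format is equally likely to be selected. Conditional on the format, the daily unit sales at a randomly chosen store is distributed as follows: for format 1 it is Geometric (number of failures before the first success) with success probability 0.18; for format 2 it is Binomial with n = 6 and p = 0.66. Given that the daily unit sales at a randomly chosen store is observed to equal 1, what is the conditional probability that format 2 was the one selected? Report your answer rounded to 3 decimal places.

Likelihoods P(X=1 | ·): 1: 0.1476; 2: 0.0179924.
Posterior ∝ prior × likelihood. Numerator for 2: 0.5·0.0179924 = 0.00899621.
Normalizing constant: 0.5·0.1476 + 0.5·0.0179924 = 0.0827962.
P(2 | observation) = 0.00899621 / 0.0827962 = 0.108655.

0.109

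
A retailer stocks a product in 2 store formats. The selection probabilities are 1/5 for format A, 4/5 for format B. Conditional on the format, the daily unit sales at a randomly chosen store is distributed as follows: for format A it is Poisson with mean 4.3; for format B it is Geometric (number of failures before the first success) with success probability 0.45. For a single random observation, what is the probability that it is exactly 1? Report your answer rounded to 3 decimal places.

0.210

Conditional on each format, P(X = 1): A: 0.0583448; B: 0.2475.
By total probability, P(X = 1) = 0.2·0.0583448 + 0.8·0.2475 = 0.209669.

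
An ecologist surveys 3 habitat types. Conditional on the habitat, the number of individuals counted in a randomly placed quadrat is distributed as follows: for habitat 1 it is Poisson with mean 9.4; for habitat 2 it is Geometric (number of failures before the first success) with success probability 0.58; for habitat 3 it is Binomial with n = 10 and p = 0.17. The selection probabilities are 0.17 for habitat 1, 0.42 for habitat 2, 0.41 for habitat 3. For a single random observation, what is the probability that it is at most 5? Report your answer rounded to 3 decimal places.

Conditional on each habitat, P(X ≤ 5): 1: 0.0934707; 2: 0.994511; 3: 0.99729.
By total probability, P(X ≤ 5) = 0.17·0.0934707 + 0.42·0.994511 + 0.41·0.99729 = 0.842474.

0.842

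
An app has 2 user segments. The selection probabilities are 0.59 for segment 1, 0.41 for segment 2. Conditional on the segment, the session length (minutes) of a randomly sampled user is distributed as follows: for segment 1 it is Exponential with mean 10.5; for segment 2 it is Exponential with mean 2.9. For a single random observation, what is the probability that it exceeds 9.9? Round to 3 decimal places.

Conditional on each segment, P(X > 9.9): 1: 0.389513; 2: 0.0329161.
By total probability, P(X > 9.9) = 0.59·0.389513 + 0.41·0.0329161 = 0.243308.

0.243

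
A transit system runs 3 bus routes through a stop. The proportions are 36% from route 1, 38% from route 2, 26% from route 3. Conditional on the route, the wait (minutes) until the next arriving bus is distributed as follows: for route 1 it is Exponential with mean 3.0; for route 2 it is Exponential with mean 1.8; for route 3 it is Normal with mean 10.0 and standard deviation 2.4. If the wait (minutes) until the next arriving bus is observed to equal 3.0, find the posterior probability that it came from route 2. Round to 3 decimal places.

0.471

Likelihoods f(3.0 | ·): 1: 0.122626; 2: 0.104931; 3: 0.00236287.
Posterior ∝ prior × likelihood. Numerator for 2: 0.38·0.104931 = 0.0398737.
Normalizing constant: 0.36·0.122626 + 0.38·0.104931 + 0.26·0.00236287 = 0.0846336.
P(2 | observation) = 0.0398737 / 0.0846336 = 0.471134.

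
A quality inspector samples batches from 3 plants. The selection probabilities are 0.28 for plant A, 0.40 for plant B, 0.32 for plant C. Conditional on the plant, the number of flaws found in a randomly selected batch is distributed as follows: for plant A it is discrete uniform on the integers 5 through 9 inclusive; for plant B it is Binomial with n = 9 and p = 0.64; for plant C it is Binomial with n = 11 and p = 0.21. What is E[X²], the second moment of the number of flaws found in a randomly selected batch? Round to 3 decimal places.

30.672

For each component E[X²] = Var + (mean)², giving A: 51; B: 35.2512; C: 7.161.
Overall E[X²] = 0.28·51 + 0.4·35.2512 + 0.32·7.161 = 30.672.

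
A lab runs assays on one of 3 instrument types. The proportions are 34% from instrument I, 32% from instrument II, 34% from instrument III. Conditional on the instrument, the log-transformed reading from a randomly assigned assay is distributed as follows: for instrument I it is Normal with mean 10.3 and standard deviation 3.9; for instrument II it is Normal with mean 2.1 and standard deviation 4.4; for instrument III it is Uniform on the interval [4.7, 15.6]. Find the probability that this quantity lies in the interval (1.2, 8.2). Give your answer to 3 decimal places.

Conditional on each instrument, P(1.2 < X < 8.2): I: 0.285314; II: 0.498218; III: 0.321101.
By total probability, P(1.2 < X < 8.2) = 0.34·0.285314 + 0.32·0.498218 + 0.34·0.321101 = 0.365611.

0.366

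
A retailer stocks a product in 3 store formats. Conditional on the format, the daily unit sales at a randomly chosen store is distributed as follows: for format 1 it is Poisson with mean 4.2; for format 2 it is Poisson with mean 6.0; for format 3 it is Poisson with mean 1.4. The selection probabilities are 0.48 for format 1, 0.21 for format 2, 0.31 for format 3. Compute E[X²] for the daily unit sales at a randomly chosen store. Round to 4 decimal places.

For each component E[X²] = Var + (mean)², giving 1: 21.84; 2: 42; 3: 3.36.
Overall E[X²] = 0.48·21.84 + 0.21·42 + 0.31·3.36 = 20.3448.

20.3448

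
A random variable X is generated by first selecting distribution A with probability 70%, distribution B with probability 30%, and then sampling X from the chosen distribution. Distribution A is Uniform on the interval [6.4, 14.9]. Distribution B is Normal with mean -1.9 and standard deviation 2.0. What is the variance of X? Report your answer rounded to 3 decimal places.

Per component, A: μ=10.65, E[X²]=119.443; B: μ=-1.9, E[X²]=7.61.
E[X] = 0.7·10.65 + 0.3·-1.9 = 6.885.
E[X²] = 0.7·119.443 + 0.3·7.61 = 85.8933.
Var(X) = E[X²] − (E[X])² = 85.8933 − 47.4032 = 38.4901.

38.490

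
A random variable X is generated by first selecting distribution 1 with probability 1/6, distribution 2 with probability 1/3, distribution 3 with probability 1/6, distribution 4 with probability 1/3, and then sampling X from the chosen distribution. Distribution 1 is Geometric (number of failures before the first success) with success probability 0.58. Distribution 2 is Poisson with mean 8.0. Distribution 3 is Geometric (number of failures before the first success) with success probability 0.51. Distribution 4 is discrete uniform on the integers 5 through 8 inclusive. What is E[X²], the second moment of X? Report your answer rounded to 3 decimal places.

For each component E[X²] = Var + (mean)², giving 1: 1.77289; 2: 72; 3: 2.807; 4: 43.5.
Overall E[X²] = 0.166667·1.77289 + 0.333333·72 + 0.166667·2.807 + 0.333333·43.5 = 39.2633.

39.263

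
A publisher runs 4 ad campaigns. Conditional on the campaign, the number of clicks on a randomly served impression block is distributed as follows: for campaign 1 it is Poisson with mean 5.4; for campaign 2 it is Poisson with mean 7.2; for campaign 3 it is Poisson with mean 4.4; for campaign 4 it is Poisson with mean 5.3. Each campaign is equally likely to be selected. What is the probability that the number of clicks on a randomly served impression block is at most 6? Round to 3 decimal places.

0.671

Conditional on each campaign, P(X ≤ 6): 1: 0.701671; 2: 0.420356; 3: 0.843645; 4: 0.717134.
By total probability, P(X ≤ 6) = 0.25·0.701671 + 0.25·0.420356 + 0.25·0.843645 + 0.25·0.717134 = 0.670701.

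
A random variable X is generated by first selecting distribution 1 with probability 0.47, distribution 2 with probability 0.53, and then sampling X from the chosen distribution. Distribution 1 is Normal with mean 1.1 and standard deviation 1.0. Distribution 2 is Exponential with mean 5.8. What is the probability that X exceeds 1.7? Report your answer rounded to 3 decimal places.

0.524

Conditional on each component, P(X > 1.7): 1: 0.274253; 2: 0.745945.
By total probability, P(X > 1.7) = 0.47·0.274253 + 0.53·0.745945 = 0.52425.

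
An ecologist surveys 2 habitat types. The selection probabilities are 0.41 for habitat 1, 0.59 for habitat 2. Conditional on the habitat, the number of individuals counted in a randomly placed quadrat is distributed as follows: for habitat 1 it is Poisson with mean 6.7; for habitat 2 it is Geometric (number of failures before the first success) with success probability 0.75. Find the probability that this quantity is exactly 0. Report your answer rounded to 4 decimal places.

Conditional on each habitat, P(X = 0): 1: 0.00123091; 2: 0.75.
By total probability, P(X = 0) = 0.41·0.00123091 + 0.59·0.75 = 0.443005.

0.4430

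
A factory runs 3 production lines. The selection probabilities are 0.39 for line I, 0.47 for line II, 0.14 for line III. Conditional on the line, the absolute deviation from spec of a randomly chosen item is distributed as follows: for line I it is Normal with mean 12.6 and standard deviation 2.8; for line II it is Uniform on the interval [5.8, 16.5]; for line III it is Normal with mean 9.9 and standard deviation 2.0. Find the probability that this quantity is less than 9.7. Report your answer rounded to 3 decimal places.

Conditional on each line, P(X < 9.7): I: 0.150168; II: 0.364486; III: 0.460172.
By total probability, P(X < 9.7) = 0.39·0.150168 + 0.47·0.364486 + 0.14·0.460172 = 0.294298.

0.294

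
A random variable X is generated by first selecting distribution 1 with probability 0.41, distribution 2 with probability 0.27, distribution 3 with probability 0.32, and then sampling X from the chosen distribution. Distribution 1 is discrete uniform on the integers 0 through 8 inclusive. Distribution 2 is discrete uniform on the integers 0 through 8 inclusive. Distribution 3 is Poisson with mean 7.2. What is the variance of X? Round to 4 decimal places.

9.0656

Per component, 1: μ=4, E[X²]=22.6667; 2: μ=4, E[X²]=22.6667; 3: μ=7.2, E[X²]=59.04.
E[X] = 0.41·4 + 0.27·4 + 0.32·7.2 = 5.024.
E[X²] = 0.41·22.6667 + 0.27·22.6667 + 0.32·59.04 = 34.3061.
Var(X) = E[X²] − (E[X])² = 34.3061 − 25.2406 = 9.06556.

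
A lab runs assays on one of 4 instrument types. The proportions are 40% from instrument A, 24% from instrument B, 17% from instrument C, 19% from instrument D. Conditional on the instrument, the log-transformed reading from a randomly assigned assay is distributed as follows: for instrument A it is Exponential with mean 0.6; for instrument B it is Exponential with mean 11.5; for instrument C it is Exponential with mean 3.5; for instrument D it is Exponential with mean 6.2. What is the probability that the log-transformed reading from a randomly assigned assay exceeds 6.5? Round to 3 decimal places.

Conditional on each instrument, P(X > 6.5): A: 1.97307e-05; B: 0.568237; C: 0.156118; D: 0.350503.
By total probability, P(X > 6.5) = 0.4·1.97307e-05 + 0.24·0.568237 + 0.17·0.156118 + 0.19·0.350503 = 0.22952.

0.230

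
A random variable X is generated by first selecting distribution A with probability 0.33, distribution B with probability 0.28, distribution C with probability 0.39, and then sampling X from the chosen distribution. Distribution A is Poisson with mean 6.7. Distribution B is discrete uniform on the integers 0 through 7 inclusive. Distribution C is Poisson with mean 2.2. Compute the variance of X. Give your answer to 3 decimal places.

8.276

Per component, A: μ=6.7, E[X²]=51.59; B: μ=3.5, E[X²]=17.5; C: μ=2.2, E[X²]=7.04.
E[X] = 0.33·6.7 + 0.28·3.5 + 0.39·2.2 = 4.049.
E[X²] = 0.33·51.59 + 0.28·17.5 + 0.39·7.04 = 24.6703.
Var(X) = E[X²] − (E[X])² = 24.6703 − 16.3944 = 8.2759.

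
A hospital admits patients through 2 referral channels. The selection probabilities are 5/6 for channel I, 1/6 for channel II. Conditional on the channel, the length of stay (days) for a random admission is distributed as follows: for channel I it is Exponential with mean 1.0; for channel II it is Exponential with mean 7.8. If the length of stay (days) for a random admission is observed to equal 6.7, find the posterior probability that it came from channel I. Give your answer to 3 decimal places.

Likelihoods f(6.7 | ·): I: 0.00123091; II: 0.0543072.
Posterior ∝ prior × likelihood. Numerator for I: 0.833333·0.00123091 = 0.00102576.
Normalizing constant: 0.833333·0.00123091 + 0.166667·0.0543072 = 0.010077.
P(I | observation) = 0.00102576 / 0.010077 = 0.101793.

0.102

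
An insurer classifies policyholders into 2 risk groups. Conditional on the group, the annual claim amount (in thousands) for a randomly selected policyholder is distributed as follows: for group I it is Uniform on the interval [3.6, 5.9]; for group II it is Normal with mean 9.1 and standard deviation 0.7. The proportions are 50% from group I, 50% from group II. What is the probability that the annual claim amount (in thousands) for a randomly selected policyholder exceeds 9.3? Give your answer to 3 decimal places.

0.194

Conditional on each group, P(X > 9.3): I: 0; II: 0.387548.
By total probability, P(X > 9.3) = 0.5·0 + 0.5·0.387548 = 0.193774.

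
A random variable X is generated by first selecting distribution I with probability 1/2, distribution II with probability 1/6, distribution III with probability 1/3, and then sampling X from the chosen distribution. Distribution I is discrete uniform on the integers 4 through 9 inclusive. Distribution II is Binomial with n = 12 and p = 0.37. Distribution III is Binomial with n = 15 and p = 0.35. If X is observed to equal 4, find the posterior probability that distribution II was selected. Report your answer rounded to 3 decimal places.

Likelihoods P(X=4 | ·): I: 0.166667; II: 0.230217; III: 0.179247.
Posterior ∝ prior × likelihood. Numerator for II: 0.166667·0.230217 = 0.0383694.
Normalizing constant: 0.5·0.166667 + 0.166667·0.230217 + 0.333333·0.179247 = 0.181452.
P(II | observation) = 0.0383694 / 0.181452 = 0.211458.

0.211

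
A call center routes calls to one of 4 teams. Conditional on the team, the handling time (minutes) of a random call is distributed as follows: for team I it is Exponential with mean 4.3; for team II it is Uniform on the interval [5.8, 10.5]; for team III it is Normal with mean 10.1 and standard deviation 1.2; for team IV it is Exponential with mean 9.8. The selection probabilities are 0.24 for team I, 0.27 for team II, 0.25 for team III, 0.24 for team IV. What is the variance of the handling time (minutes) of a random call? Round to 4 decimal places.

33.5040

Per component, I: μ=4.3, E[X²]=36.98; II: μ=8.15, E[X²]=68.2633; III: μ=10.1, E[X²]=103.45; IV: μ=9.8, E[X²]=192.08.
E[X] = 0.24·4.3 + 0.27·8.15 + 0.25·10.1 + 0.24·9.8 = 8.1095.
E[X²] = 0.24·36.98 + 0.27·68.2633 + 0.25·103.45 + 0.24·192.08 = 99.268.
Var(X) = E[X²] − (E[X])² = 99.268 − 65.764 = 33.504.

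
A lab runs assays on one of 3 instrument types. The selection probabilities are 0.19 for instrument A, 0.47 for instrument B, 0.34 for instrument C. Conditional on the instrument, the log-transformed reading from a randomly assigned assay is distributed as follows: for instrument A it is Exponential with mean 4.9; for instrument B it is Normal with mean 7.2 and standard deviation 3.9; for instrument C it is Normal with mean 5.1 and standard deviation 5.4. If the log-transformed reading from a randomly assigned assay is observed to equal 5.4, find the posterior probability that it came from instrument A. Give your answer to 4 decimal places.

Likelihoods f(5.4 | ·): A: 0.0677944; B: 0.0919579; C: 0.0737643.
Posterior ∝ prior × likelihood. Numerator for A: 0.19·0.0677944 = 0.0128809.
Normalizing constant: 0.19·0.0677944 + 0.47·0.0919579 + 0.34·0.0737643 = 0.081181.
P(A | observation) = 0.0128809 / 0.081181 = 0.158669.

0.1587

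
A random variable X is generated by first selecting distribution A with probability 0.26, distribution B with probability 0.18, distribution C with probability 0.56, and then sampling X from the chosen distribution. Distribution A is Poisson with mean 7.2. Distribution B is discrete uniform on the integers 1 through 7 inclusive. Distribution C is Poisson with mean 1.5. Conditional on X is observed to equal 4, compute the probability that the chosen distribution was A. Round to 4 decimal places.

Likelihoods P(X=4 | ·): A: 0.0835985; B: 0.142857; C: 0.0470665.
Posterior ∝ prior × likelihood. Numerator for A: 0.26·0.0835985 = 0.0217356.
Normalizing constant: 0.26·0.0835985 + 0.18·0.142857 + 0.56·0.0470665 = 0.0738071.
P(A | observation) = 0.0217356 / 0.0738071 = 0.294492.

0.2945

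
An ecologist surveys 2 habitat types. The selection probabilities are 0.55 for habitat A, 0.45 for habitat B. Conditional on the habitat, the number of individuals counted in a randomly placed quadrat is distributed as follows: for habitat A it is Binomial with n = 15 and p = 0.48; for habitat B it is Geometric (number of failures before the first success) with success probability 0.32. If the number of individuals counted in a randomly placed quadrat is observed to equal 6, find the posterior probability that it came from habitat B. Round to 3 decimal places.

Likelihoods P(X=6 | ·): A: 0.170169; B: 0.0316376.
Posterior ∝ prior × likelihood. Numerator for B: 0.45·0.0316376 = 0.0142369.
Normalizing constant: 0.55·0.170169 + 0.45·0.0316376 = 0.10783.
P(B | observation) = 0.0142369 / 0.10783 = 0.132031.

0.132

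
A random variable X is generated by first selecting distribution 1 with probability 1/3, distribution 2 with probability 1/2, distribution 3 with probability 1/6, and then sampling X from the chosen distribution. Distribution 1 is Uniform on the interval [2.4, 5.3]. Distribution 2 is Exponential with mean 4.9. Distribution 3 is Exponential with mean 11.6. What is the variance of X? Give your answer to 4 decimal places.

41.9267

Per component, 1: μ=3.85, E[X²]=15.5233; 2: μ=4.9, E[X²]=48.02; 3: μ=11.6, E[X²]=269.12.
E[X] = 0.333333·3.85 + 0.5·4.9 + 0.166667·11.6 = 5.66667.
E[X²] = 0.333333·15.5233 + 0.5·48.02 + 0.166667·269.12 = 74.0378.
Var(X) = E[X²] − (E[X])² = 74.0378 − 32.1111 = 41.9267.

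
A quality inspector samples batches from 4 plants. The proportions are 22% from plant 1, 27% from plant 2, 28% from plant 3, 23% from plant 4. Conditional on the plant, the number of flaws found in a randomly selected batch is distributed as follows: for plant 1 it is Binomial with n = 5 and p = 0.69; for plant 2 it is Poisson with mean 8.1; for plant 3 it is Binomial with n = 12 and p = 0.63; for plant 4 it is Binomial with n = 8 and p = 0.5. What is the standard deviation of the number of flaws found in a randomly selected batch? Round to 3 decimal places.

Per component, 1: μ=3.45, E[X²]=12.972; 2: μ=8.1, E[X²]=73.71; 3: μ=7.56, E[X²]=59.9508; 4: μ=4, E[X²]=18.
E[X] = 0.22·3.45 + 0.27·8.1 + 0.28·7.56 + 0.23·4 = 5.9828.
E[X²] = 0.22·12.972 + 0.27·73.71 + 0.28·59.9508 + 0.23·18 = 43.6818.
Var(X) = E[X²] − (E[X])² = 43.6818 − 35.7939 = 7.88787.
SD(X) = √7.88787 = 2.80853.

2.809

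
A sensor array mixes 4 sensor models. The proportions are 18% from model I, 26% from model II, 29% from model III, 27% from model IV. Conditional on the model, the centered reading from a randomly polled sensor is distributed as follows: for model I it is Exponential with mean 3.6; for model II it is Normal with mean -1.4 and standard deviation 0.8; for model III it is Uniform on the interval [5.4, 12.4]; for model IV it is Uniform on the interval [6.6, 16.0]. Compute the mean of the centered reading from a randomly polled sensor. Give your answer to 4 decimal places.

Component means — I: 3.6; II: -1.4; III: 8.9; IV: 11.3.
E[X] = 0.18·3.6 + 0.26·-1.4 + 0.29·8.9 + 0.27·11.3 = 5.916.

5.9160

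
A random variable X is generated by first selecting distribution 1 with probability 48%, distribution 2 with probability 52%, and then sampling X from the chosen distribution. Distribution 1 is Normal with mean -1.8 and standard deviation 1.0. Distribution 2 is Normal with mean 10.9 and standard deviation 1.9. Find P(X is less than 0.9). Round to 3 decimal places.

0.478

Conditional on each component, P(X < 0.9): 1: 0.996533; 2: 7.08009e-08.
By total probability, P(X < 0.9) = 0.48·0.996533 + 0.52·7.08009e-08 = 0.478336.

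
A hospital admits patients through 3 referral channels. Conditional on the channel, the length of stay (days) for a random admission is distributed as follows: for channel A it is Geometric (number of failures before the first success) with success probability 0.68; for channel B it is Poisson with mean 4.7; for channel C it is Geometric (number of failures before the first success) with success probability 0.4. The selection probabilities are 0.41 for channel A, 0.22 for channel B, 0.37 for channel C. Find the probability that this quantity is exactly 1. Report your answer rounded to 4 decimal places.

0.1874

Conditional on each channel, P(X = 1): A: 0.2176; B: 0.0427478; C: 0.24.
By total probability, P(X = 1) = 0.41·0.2176 + 0.22·0.0427478 + 0.37·0.24 = 0.187421.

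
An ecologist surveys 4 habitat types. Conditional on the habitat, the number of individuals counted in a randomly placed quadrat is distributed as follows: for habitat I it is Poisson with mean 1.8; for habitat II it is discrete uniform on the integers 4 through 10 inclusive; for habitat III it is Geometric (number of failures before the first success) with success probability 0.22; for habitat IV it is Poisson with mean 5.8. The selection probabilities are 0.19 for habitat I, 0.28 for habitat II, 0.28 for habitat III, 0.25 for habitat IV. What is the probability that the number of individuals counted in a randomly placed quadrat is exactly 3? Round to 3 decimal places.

0.084

Conditional on each habitat, P(X = 3): I: 0.160671; II: 0; III: 0.104401; IV: 0.098452.
By total probability, P(X = 3) = 0.19·0.160671 + 0.28·0 + 0.28·0.104401 + 0.25·0.098452 = 0.0843728.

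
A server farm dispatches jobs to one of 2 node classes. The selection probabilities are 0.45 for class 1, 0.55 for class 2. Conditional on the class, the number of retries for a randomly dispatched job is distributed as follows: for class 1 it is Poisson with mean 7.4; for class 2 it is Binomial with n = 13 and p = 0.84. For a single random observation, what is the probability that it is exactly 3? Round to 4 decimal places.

Conditional on each class, P(X = 3): 1: 0.0412824; 2: 1.86382e-06.
By total probability, P(X = 3) = 0.45·0.0412824 + 0.55·1.86382e-06 = 0.0185781.

0.0186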